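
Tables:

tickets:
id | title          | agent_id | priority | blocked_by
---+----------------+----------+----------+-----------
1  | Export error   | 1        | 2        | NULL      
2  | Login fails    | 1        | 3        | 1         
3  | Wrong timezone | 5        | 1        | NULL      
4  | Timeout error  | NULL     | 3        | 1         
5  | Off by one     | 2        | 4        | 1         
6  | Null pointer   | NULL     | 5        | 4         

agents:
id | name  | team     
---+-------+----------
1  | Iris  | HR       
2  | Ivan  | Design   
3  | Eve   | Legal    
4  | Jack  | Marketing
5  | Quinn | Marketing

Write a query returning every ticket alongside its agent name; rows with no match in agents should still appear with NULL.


LEFT JOIN keeps every row from tickets (the left table); where agent_id has no match in agents, the agent columns become NULL. Walk through each ticket:
  - ticket 1 (Export error): agent_id=1 -> matches Iris
  - ticket 2 (Login fails): agent_id=1 -> matches Iris
  - ticket 3 (Wrong timezone): agent_id=5 -> matches Quinn
  - ticket 4 (Timeout error): agent_id=NULL, no match -> kept with NULL
  - ticket 5 (Off by one): agent_id=2 -> matches Ivan
  - ticket 6 (Null pointer): agent_id=NULL, no match -> kept with NULL
All 6 rows appear; 2 have NULL agent.

SQL:
SELECT a.title, b.name AS agent
FROM tickets a
LEFT JOIN agents b ON a.agent_id = b.id

Result:
title          | agent
---------------+------
Export error   | Iris 
Login fails    | Iris 
Wrong timezone | Quinn
Timeout error  | NULL 
Off by one     | Ivan 
Null pointer   | NULL 


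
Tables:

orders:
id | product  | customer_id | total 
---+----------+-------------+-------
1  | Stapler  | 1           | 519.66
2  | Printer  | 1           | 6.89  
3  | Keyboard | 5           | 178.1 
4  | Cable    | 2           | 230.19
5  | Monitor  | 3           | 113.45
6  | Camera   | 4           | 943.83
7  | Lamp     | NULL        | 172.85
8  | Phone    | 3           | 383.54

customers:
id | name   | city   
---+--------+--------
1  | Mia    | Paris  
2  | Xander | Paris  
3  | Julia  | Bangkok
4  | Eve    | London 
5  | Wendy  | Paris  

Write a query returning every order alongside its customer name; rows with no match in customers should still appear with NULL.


LEFT JOIN keeps every row from orders (the left table); where customer_id has no match in customers, the customer columns become NULL. Walk through each order:
  - order 1 (Stapler): customer_id=1 -> matches Mia
  - order 2 (Printer): customer_id=1 -> matches Mia
  - order 3 (Keyboard): customer_id=5 -> matches Wendy
  - order 4 (Cable): customer_id=2 -> matches Xander
  - order 5 (Monitor): customer_id=3 -> matches Julia
  - order 6 (Camera): customer_id=4 -> matches Eve
  - order 7 (Lamp): customer_id=NULL, no match -> kept with NULL
  - order 8 (Phone): customer_id=3 -> matches Julia
All 8 rows appear; 1 has NULL customer.

SQL:
SELECT a.product, b.name AS customer
FROM orders a
LEFT JOIN customers b ON a.customer_id = b.id

Result:
product  | customer
---------+---------
Stapler  | Mia     
Printer  | Mia     
Keyboard | Wendy   
Cable    | Xander  
Monitor  | Julia   
Camera   | Eve     
Lamp     | NULL    
Phone    | Julia   


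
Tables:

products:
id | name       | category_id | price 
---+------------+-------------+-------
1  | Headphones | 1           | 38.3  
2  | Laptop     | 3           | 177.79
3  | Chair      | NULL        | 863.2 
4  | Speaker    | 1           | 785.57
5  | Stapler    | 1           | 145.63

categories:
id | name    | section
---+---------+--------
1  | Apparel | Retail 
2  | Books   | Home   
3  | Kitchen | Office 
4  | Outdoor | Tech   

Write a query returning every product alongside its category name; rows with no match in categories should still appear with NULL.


LEFT JOIN keeps every row from products (the left table); where category_id has no match in categories, the category columns become NULL. Walk through each product:
  - product 1 (Headphones): category_id=1 -> matches Apparel
  - product 2 (Laptop): category_id=3 -> matches Kitchen
  - product 3 (Chair): category_id=NULL, no match -> kept with NULL
  - product 4 (Speaker): category_id=1 -> matches Apparel
  - product 5 (Stapler): category_id=1 -> matches Apparel
All 5 rows appear; 1 has NULL category.

SQL:
SELECT a.name, b.name AS category
FROM products a
LEFT JOIN categories b ON a.category_id = b.id

Result:
name       | category
-----------+---------
Headphones | Apparel 
Laptop     | Kitchen 
Chair      | NULL    
Speaker    | Apparel 
Stapler    | Apparel 


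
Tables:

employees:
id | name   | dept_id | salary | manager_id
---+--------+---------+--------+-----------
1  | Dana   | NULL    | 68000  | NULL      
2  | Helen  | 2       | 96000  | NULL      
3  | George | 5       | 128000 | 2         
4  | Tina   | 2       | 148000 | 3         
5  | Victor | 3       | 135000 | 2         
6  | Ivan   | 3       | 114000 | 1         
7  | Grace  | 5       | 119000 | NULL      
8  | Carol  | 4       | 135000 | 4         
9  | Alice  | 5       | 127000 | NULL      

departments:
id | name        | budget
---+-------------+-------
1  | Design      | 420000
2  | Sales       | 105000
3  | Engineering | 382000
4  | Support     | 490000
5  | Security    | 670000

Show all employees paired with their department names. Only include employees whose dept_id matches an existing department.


INNER JOIN keeps only employees rows whose dept_id matches an id in departments. Walk through each employee:
  - employee 1 (Dana): dept_id=NULL, no match -> dropped
  - employee 2 (Helen): dept_id=2 -> matches Sales
  - employee 3 (George): dept_id=5 -> matches Security
  - employee 4 (Tina): dept_id=2 -> matches Sales
  - employee 5 (Victor): dept_id=3 -> matches Engineering
  - employee 6 (Ivan): dept_id=3 -> matches Engineering
  - employee 7 (Grace): dept_id=5 -> matches Security
  - employee 8 (Carol): dept_id=4 -> matches Support
  - employee 9 (Alice): dept_id=5 -> matches Security
So 1 of 9 rows is dropped.

SQL:
SELECT a.name, b.name AS department
FROM employees a
INNER JOIN departments b ON a.dept_id = b.id

Result:
name   | department 
-------+------------
Helen  | Sales      
George | Security   
Tina   | Sales      
Victor | Engineering
Ivan   | Engineering
Grace  | Security   
Carol  | Support    
Alice  | Security   


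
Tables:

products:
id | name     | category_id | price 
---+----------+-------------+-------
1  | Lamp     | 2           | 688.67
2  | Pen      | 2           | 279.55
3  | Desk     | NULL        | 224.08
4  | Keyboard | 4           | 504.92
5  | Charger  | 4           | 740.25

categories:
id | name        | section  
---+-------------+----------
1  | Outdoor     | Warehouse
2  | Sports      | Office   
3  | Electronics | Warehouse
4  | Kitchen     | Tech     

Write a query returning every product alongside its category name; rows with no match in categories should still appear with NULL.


LEFT JOIN keeps every row from products (the left table); where category_id has no match in categories, the category columns become NULL. Walk through each product:
  - product 1 (Lamp): category_id=2 -> matches Sports
  - product 2 (Pen): category_id=2 -> matches Sports
  - product 3 (Desk): category_id=NULL, no match -> kept with NULL
  - product 4 (Keyboard): category_id=4 -> matches Kitchen
  - product 5 (Charger): category_id=4 -> matches Kitchen
All 5 rows appear; 1 has NULL category.

SQL:
SELECT a.name, b.name AS category
FROM products a
LEFT JOIN categories b ON a.category_id = b.id

Result:
name     | category
---------+---------
Lamp     | Sports  
Pen      | Sports  
Desk     | NULL    
Keyboard | Kitchen 
Charger  | Kitchen 


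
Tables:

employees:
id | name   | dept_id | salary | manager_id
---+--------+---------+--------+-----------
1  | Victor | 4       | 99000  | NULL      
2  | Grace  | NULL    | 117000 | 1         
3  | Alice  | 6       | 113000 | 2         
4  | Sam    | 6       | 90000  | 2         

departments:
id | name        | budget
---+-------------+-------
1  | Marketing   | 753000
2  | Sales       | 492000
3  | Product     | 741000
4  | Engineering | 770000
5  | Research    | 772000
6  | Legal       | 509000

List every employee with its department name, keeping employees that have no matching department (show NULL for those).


LEFT JOIN keeps every row from employees (the left table); where dept_id has no match in departments, the department columns become NULL. Walk through each employee:
  - employee 1 (Victor): dept_id=4 -> matches Engineering
  - employee 2 (Grace): dept_id=NULL, no match -> kept with NULL
  - employee 3 (Alice): dept_id=6 -> matches Legal
  - employee 4 (Sam): dept_id=6 -> matches Legal
All 4 rows appear; 1 has NULL department.

SQL:
SELECT a.name, b.name AS department
FROM employees a
LEFT JOIN departments b ON a.dept_id = b.id

Result:
name   | department 
-------+------------
Victor | Engineering
Grace  | NULL       
Alice  | Legal      
Sam    | Legal      


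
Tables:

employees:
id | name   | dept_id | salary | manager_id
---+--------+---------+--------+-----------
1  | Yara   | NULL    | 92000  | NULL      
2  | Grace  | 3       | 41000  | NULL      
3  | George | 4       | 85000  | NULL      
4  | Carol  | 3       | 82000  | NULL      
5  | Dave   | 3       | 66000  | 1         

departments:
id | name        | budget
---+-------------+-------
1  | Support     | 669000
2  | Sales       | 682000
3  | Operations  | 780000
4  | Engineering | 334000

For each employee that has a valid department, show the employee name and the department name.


INNER JOIN keeps only employees rows whose dept_id matches an id in departments. Walk through each employee:
  - employee 1 (Yara): dept_id=NULL, no match -> dropped
  - employee 2 (Grace): dept_id=3 -> matches Operations
  - employee 3 (George): dept_id=4 -> matches Engineering
  - employee 4 (Carol): dept_id=3 -> matches Operations
  - employee 5 (Dave): dept_id=3 -> matches Operations
So 1 of 5 rows is dropped.

SQL:
SELECT a.name, b.name AS department
FROM employees a
INNER JOIN departments b ON a.dept_id = b.id

Result:
name   | department 
-------+------------
Grace  | Operations 
George | Engineering
Carol  | Operations 
Dave   | Operations 


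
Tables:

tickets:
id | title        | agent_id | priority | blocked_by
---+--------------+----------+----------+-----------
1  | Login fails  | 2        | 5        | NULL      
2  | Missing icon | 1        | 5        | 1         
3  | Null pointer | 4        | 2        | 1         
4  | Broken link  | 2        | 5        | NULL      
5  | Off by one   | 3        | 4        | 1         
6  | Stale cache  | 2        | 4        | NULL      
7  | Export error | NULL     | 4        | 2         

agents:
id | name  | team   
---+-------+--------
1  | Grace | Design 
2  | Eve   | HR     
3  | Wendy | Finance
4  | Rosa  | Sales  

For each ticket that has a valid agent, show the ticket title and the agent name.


INNER JOIN keeps only tickets rows whose agent_id matches an id in agents. Walk through each ticket:
  - ticket 1 (Login fails): agent_id=2 -> matches Eve
  - ticket 2 (Missing icon): agent_id=1 -> matches Grace
  - ticket 3 (Null pointer): agent_id=4 -> matches Rosa
  - ticket 4 (Broken link): agent_id=2 -> matches Eve
  - ticket 5 (Off by one): agent_id=3 -> matches Wendy
  - ticket 6 (Stale cache): agent_id=2 -> matches Eve
  - ticket 7 (Export error): agent_id=NULL, no match -> dropped
So 1 of 7 rows is dropped.

SQL:
SELECT a.title, b.name AS agent
FROM tickets a
INNER JOIN agents b ON a.agent_id = b.id

Result:
title        | agent
-------------+------
Login fails  | Eve  
Missing icon | Grace
Null pointer | Rosa 
Broken link  | Eve  
Off by one   | Wendy
Stale cache  | Eve  


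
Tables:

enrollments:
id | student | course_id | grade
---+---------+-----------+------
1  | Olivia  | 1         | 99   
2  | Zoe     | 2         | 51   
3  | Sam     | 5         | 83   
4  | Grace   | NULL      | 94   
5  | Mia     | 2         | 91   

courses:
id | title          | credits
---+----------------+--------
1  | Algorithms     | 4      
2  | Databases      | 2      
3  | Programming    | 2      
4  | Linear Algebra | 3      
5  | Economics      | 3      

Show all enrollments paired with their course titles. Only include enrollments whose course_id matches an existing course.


INNER JOIN keeps only enrollments rows whose course_id matches an id in courses. Walk through each enrollment:
  - enrollment 1 (Olivia): course_id=1 -> matches Algorithms
  - enrollment 2 (Zoe): course_id=2 -> matches Databases
  - enrollment 3 (Sam): course_id=5 -> matches Economics
  - enrollment 4 (Grace): course_id=NULL, no match -> dropped
  - enrollment 5 (Mia): course_id=2 -> matches Databases
So 1 of 5 rows is dropped.

SQL:
SELECT a.student, b.title AS course
FROM enrollments a
INNER JOIN courses b ON a.course_id = b.id

Result:
student | course    
--------+-----------
Olivia  | Algorithms
Zoe     | Databases 
Sam     | Economics 
Mia     | Databases 


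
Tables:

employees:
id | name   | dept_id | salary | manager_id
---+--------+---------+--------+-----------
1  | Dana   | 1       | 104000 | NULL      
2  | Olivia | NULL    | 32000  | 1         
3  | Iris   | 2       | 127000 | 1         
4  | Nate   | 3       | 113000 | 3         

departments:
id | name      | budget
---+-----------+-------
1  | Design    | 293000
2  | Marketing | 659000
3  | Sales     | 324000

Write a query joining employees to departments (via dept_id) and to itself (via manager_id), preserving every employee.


Two LEFT JOINs from the same base table employees: one to departments via dept_id, one to employees itself via manager_id. Both are LEFT so every employee is preserved.
Match against departments:
  - employee 1 (Dana): dept_id=1 -> matches Design
  - employee 2 (Olivia): dept_id=NULL, no match -> kept with NULL
  - employee 3 (Iris): dept_id=2 -> matches Marketing
  - employee 4 (Nate): dept_id=3 -> matches Sales
Match against employees (self):
  - employee 1 (Dana): manager_id=NULL -> NULL
  - employee 2 (Olivia): manager_id=1 -> Dana
  - employee 3 (Iris): manager_id=1 -> Dana
  - employee 4 (Nate): manager_id=3 -> Iris

SQL:
SELECT a.name, b.name AS department, c.name AS manager
FROM employees a
LEFT JOIN departments b ON a.dept_id = b.id
LEFT JOIN employees c ON a.manager_id = c.id

Result:
name   | department | manager
-------+------------+--------
Dana   | Design     | NULL   
Olivia | NULL       | Dana   
Iris   | Marketing  | Dana   
Nate   | Sales      | Iris   


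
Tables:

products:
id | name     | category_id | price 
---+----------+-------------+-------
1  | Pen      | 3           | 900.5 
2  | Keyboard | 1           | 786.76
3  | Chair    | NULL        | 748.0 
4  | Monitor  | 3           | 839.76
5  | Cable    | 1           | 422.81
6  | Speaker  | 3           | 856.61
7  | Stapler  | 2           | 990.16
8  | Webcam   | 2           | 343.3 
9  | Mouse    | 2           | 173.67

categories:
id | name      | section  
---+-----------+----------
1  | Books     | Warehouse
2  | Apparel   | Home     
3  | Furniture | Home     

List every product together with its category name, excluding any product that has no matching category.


INNER JOIN keeps only products rows whose category_id matches an id in categories. Walk through each product:
  - product 1 (Pen): category_id=3 -> matches Furniture
  - product 2 (Keyboard): category_id=1 -> matches Books
  - product 3 (Chair): category_id=NULL, no match -> dropped
  - product 4 (Monitor): category_id=3 -> matches Furniture
  - product 5 (Cable): category_id=1 -> matches Books
  - product 6 (Speaker): category_id=3 -> matches Furniture
  - product 7 (Stapler): category_id=2 -> matches Apparel
  - product 8 (Webcam): category_id=2 -> matches Apparel
  - product 9 (Mouse): category_id=2 -> matches Apparel
So 1 of 9 rows is dropped.

SQL:
SELECT a.name, b.name AS category
FROM products a
INNER JOIN categories b ON a.category_id = b.id

Result:
name     | category 
---------+----------
Pen      | Furniture
Keyboard | Books    
Monitor  | Furniture
Cable    | Books    
Speaker  | Furniture
Stapler  | Apparel  
Webcam   | Apparel  
Mouse    | Apparel  


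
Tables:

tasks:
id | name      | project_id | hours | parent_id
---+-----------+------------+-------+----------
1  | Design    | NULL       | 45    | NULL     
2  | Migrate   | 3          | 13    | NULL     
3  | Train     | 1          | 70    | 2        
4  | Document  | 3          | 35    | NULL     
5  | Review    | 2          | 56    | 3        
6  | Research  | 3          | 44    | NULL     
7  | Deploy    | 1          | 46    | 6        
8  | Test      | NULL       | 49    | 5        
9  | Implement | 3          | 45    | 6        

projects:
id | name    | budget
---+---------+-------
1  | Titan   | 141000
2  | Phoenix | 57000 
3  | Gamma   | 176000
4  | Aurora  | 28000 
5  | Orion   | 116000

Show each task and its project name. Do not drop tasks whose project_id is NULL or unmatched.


LEFT JOIN keeps every row from tasks (the left table); where project_id has no match in projects, the project columns become NULL. Walk through each task:
  - task 1 (Design): project_id=NULL, no match -> kept with NULL
  - task 2 (Migrate): project_id=3 -> matches Gamma
  - task 3 (Train): project_id=1 -> matches Titan
  - task 4 (Document): project_id=3 -> matches Gamma
  - task 5 (Review): project_id=2 -> matches Phoenix
  - task 6 (Research): project_id=3 -> matches Gamma
  - task 7 (Deploy): project_id=1 -> matches Titan
  - task 8 (Test): project_id=NULL, no match -> kept with NULL
  - task 9 (Implement): project_id=3 -> matches Gamma
All 9 rows appear; 2 have NULL project.

SQL:
SELECT a.name, b.name AS project
FROM tasks a
LEFT JOIN projects b ON a.project_id = b.id

Result:
name      | project
----------+--------
Design    | NULL   
Migrate   | Gamma  
Train     | Titan  
Document  | Gamma  
Review    | Phoenix
Research  | Gamma  
Deploy    | Titan  
Test      | NULL   
Implement | Gamma  


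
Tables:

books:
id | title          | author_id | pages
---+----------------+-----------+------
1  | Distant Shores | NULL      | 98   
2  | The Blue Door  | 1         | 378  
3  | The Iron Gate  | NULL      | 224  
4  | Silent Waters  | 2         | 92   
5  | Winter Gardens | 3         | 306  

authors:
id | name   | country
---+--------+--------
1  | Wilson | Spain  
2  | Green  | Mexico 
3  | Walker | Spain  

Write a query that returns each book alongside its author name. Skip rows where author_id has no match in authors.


INNER JOIN keeps only books rows whose author_id matches an id in authors. Walk through each book:
  - book 1 (Distant Shores): author_id=NULL, no match -> dropped
  - book 2 (The Blue Door): author_id=1 -> matches Wilson
  - book 3 (The Iron Gate): author_id=NULL, no match -> dropped
  - book 4 (Silent Waters): author_id=2 -> matches Green
  - book 5 (Winter Gardens): author_id=3 -> matches Walker
So 2 of 5 rows are dropped.

SQL:
SELECT a.title, b.name AS author
FROM books a
INNER JOIN authors b ON a.author_id = b.id

Result:
title          | author
---------------+-------
The Blue Door  | Wilson
Silent Waters  | Green 
Winter Gardens | Walker


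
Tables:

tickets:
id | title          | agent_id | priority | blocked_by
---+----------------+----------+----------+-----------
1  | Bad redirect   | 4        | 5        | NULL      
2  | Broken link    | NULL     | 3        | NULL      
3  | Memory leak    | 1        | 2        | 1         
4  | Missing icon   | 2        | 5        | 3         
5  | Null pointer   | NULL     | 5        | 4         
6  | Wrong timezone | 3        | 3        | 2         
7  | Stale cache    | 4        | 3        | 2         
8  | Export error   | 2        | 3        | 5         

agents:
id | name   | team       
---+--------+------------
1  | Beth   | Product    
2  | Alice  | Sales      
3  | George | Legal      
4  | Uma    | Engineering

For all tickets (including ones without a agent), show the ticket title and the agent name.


LEFT JOIN keeps every row from tickets (the left table); where agent_id has no match in agents, the agent columns become NULL. Walk through each ticket:
  - ticket 1 (Bad redirect): agent_id=4 -> matches Uma
  - ticket 2 (Broken link): agent_id=NULL, no match -> kept with NULL
  - ticket 3 (Memory leak): agent_id=1 -> matches Beth
  - ticket 4 (Missing icon): agent_id=2 -> matches Alice
  - ticket 5 (Null pointer): agent_id=NULL, no match -> kept with NULL
  - ticket 6 (Wrong timezone): agent_id=3 -> matches George
  - ticket 7 (Stale cache): agent_id=4 -> matches Uma
  - ticket 8 (Export error): agent_id=2 -> matches Alice
All 8 rows appear; 2 have NULL agent.

SQL:
SELECT a.title, b.name AS agent
FROM tickets a
LEFT JOIN agents b ON a.agent_id = b.id

Result:
title          | agent 
---------------+-------
Bad redirect   | Uma   
Broken link    | NULL  
Memory leak    | Beth  
Missing icon   | Alice 
Null pointer   | NULL  
Wrong timezone | George
Stale cache    | Uma   
Export error   | Alice 


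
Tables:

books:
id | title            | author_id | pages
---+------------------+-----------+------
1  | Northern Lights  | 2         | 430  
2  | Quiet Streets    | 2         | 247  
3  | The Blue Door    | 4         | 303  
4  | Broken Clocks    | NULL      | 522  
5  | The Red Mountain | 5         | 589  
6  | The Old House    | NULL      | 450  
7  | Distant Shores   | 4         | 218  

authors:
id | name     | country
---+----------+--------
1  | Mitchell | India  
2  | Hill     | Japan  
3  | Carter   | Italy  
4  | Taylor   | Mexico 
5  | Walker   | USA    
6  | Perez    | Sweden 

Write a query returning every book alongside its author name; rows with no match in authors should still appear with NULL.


LEFT JOIN keeps every row from books (the left table); where author_id has no match in authors, the author columns become NULL. Walk through each book:
  - book 1 (Northern Lights): author_id=2 -> matches Hill
  - book 2 (Quiet Streets): author_id=2 -> matches Hill
  - book 3 (The Blue Door): author_id=4 -> matches Taylor
  - book 4 (Broken Clocks): author_id=NULL, no match -> kept with NULL
  - book 5 (The Red Mountain): author_id=5 -> matches Walker
  - book 6 (The Old House): author_id=NULL, no match -> kept with NULL
  - book 7 (Distant Shores): author_id=4 -> matches Taylor
All 7 rows appear; 2 have NULL author.

SQL:
SELECT a.title, b.name AS author
FROM books a
LEFT JOIN authors b ON a.author_id = b.id

Result:
title            | author
-----------------+-------
Northern Lights  | Hill  
Quiet Streets    | Hill  
The Blue Door    | Taylor
Broken Clocks    | NULL  
The Red Mountain | Walker
The Old House    | NULL  
Distant Shores   | Taylor


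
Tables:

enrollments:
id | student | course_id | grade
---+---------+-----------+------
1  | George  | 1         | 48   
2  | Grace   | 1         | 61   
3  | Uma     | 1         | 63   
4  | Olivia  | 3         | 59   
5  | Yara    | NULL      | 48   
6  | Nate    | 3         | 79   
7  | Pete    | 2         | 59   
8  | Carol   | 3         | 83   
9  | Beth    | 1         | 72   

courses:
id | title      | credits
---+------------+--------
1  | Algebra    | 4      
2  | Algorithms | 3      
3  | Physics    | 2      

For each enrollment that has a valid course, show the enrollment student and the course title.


INNER JOIN keeps only enrollments rows whose course_id matches an id in courses. Walk through each enrollment:
  - enrollment 1 (George): course_id=1 -> matches Algebra
  - enrollment 2 (Grace): course_id=1 -> matches Algebra
  - enrollment 3 (Uma): course_id=1 -> matches Algebra
  - enrollment 4 (Olivia): course_id=3 -> matches Physics
  - enrollment 5 (Yara): course_id=NULL, no match -> dropped
  - enrollment 6 (Nate): course_id=3 -> matches Physics
  - enrollment 7 (Pete): course_id=2 -> matches Algorithms
  - enrollment 8 (Carol): course_id=3 -> matches Physics
  - enrollment 9 (Beth): course_id=1 -> matches Algebra
So 1 of 9 rows is dropped.

SQL:
SELECT a.student, b.title AS course
FROM enrollments a
INNER JOIN courses b ON a.course_id = b.id

Result:
student | course    
--------+-----------
George  | Algebra   
Grace   | Algebra   
Uma     | Algebra   
Olivia  | Physics   
Nate    | Physics   
Pete    | Algorithms
Carol   | Physics   
Beth    | Algebra   


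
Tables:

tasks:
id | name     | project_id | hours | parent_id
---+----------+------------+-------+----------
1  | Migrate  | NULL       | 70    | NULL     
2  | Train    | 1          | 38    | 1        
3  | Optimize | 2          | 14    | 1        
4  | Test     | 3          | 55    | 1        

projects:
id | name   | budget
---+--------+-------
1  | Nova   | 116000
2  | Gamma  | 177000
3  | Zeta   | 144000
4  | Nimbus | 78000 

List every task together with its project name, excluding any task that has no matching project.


INNER JOIN keeps only tasks rows whose project_id matches an id in projects. Walk through each task:
  - task 1 (Migrate): project_id=NULL, no match -> dropped
  - task 2 (Train): project_id=1 -> matches Nova
  - task 3 (Optimize): project_id=2 -> matches Gamma
  - task 4 (Test): project_id=3 -> matches Zeta
So 1 of 4 rows is dropped.

SQL:
SELECT a.name, b.name AS project
FROM tasks a
INNER JOIN projects b ON a.project_id = b.id

Result:
name     | project
---------+--------
Train    | Nova   
Optimize | Gamma  
Test     | Zeta   


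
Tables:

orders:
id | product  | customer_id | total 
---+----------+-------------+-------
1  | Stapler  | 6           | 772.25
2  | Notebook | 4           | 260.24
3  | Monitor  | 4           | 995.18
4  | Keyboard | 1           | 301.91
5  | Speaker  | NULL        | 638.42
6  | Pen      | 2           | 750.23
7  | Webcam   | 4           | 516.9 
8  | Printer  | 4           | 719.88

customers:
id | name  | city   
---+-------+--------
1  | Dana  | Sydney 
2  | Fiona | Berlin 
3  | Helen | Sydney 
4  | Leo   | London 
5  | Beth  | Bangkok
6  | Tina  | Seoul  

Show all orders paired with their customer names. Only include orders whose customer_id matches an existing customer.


INNER JOIN keeps only orders rows whose customer_id matches an id in customers. Walk through each order:
  - order 1 (Stapler): customer_id=6 -> matches Tina
  - order 2 (Notebook): customer_id=4 -> matches Leo
  - order 3 (Monitor): customer_id=4 -> matches Leo
  - order 4 (Keyboard): customer_id=1 -> matches Dana
  - order 5 (Speaker): customer_id=NULL, no match -> dropped
  - order 6 (Pen): customer_id=2 -> matches Fiona
  - order 7 (Webcam): customer_id=4 -> matches Leo
  - order 8 (Printer): customer_id=4 -> matches Leo
So 1 of 8 rows is dropped.

SQL:
SELECT a.product, b.name AS customer
FROM orders a
INNER JOIN customers b ON a.customer_id = b.id

Result:
product  | customer
---------+---------
Stapler  | Tina    
Notebook | Leo     
Monitor  | Leo     
Keyboard | Dana    
Pen      | Fiona   
Webcam   | Leo     
Printer  | Leo     


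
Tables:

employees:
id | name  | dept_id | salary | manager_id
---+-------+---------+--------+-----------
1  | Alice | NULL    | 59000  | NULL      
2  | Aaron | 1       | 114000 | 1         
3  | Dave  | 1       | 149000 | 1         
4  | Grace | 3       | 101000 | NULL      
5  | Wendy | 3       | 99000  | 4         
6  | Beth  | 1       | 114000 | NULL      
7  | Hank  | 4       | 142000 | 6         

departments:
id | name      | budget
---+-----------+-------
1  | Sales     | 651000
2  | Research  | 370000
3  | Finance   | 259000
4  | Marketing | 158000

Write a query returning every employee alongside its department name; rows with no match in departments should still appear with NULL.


LEFT JOIN keeps every row from employees (the left table); where dept_id has no match in departments, the department columns become NULL. Walk through each employee:
  - employee 1 (Alice): dept_id=NULL, no match -> kept with NULL
  - employee 2 (Aaron): dept_id=1 -> matches Sales
  - employee 3 (Dave): dept_id=1 -> matches Sales
  - employee 4 (Grace): dept_id=3 -> matches Finance
  - employee 5 (Wendy): dept_id=3 -> matches Finance
  - employee 6 (Beth): dept_id=1 -> matches Sales
  - employee 7 (Hank): dept_id=4 -> matches Marketing
All 7 rows appear; 1 has NULL department.

SQL:
SELECT a.name, b.name AS department
FROM employees a
LEFT JOIN departments b ON a.dept_id = b.id

Result:
name  | department
------+-----------
Alice | NULL      
Aaron | Sales     
Dave  | Sales     
Grace | Finance   
Wendy | Finance   
Beth  | Sales     
Hank  | Marketing 


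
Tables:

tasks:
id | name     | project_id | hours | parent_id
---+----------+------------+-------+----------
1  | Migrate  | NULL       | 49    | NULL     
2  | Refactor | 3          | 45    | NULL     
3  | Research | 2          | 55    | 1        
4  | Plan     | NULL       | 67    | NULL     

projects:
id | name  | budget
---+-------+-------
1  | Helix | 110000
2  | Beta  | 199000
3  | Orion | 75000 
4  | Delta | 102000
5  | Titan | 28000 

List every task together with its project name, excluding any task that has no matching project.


INNER JOIN keeps only tasks rows whose project_id matches an id in projects. Walk through each task:
  - task 1 (Migrate): project_id=NULL, no match -> dropped
  - task 2 (Refactor): project_id=3 -> matches Orion
  - task 3 (Research): project_id=2 -> matches Beta
  - task 4 (Plan): project_id=NULL, no match -> dropped
So 2 of 4 rows are dropped.

SQL:
SELECT a.name, b.name AS project
FROM tasks a
INNER JOIN projects b ON a.project_id = b.id

Result:
name     | project
---------+--------
Refactor | Orion  
Research | Beta   


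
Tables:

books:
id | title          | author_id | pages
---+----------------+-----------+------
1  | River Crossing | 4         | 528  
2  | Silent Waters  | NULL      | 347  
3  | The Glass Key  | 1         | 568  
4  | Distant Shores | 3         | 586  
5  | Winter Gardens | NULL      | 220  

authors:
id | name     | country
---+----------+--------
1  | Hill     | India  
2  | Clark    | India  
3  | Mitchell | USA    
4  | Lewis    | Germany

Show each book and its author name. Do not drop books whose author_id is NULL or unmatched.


LEFT JOIN keeps every row from books (the left table); where author_id has no match in authors, the author columns become NULL. Walk through each book:
  - book 1 (River Crossing): author_id=4 -> matches Lewis
  - book 2 (Silent Waters): author_id=NULL, no match -> kept with NULL
  - book 3 (The Glass Key): author_id=1 -> matches Hill
  - book 4 (Distant Shores): author_id=3 -> matches Mitchell
  - book 5 (Winter Gardens): author_id=NULL, no match -> kept with NULL
All 5 rows appear; 2 have NULL author.

SQL:
SELECT a.title, b.name AS author
FROM books a
LEFT JOIN authors b ON a.author_id = b.id

Result:
title          | author  
---------------+---------
River Crossing | Lewis   
Silent Waters  | NULL    
The Glass Key  | Hill    
Distant Shores | Mitchell
Winter Gardens | NULL    


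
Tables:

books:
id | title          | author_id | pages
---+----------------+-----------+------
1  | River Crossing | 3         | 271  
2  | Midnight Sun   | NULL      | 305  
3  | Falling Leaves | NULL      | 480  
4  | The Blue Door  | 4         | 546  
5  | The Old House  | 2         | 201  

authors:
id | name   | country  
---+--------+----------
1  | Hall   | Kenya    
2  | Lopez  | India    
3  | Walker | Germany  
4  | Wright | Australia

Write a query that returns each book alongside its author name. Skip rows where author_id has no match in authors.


INNER JOIN keeps only books rows whose author_id matches an id in authors. Walk through each book:
  - book 1 (River Crossing): author_id=3 -> matches Walker
  - book 2 (Midnight Sun): author_id=NULL, no match -> dropped
  - book 3 (Falling Leaves): author_id=NULL, no match -> dropped
  - book 4 (The Blue Door): author_id=4 -> matches Wright
  - book 5 (The Old House): author_id=2 -> matches Lopez
So 2 of 5 rows are dropped.

SQL:
SELECT a.title, b.name AS author
FROM books a
INNER JOIN authors b ON a.author_id = b.id

Result:
title          | author
---------------+-------
River Crossing | Walker
The Blue Door  | Wright
The Old House  | Lopez 


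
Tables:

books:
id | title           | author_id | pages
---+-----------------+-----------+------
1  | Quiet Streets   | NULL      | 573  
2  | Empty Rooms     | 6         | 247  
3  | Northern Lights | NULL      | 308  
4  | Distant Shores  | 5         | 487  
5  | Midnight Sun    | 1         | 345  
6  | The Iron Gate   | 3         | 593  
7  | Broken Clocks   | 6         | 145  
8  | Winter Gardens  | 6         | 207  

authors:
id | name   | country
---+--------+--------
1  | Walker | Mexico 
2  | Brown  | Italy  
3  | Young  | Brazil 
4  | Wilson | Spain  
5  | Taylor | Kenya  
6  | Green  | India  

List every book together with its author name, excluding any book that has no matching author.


INNER JOIN keeps only books rows whose author_id matches an id in authors. Walk through each book:
  - book 1 (Quiet Streets): author_id=NULL, no match -> dropped
  - book 2 (Empty Rooms): author_id=6 -> matches Green
  - book 3 (Northern Lights): author_id=NULL, no match -> dropped
  - book 4 (Distant Shores): author_id=5 -> matches Taylor
  - book 5 (Midnight Sun): author_id=1 -> matches Walker
  - book 6 (The Iron Gate): author_id=3 -> matches Young
  - book 7 (Broken Clocks): author_id=6 -> matches Green
  - book 8 (Winter Gardens): author_id=6 -> matches Green
So 2 of 8 rows are dropped.

SQL:
SELECT a.title, b.name AS author
FROM books a
INNER JOIN authors b ON a.author_id = b.id

Result:
title          | author
---------------+-------
Empty Rooms    | Green 
Distant Shores | Taylor
Midnight Sun   | Walker
The Iron Gate  | Young 
Broken Clocks  | Green 
Winter Gardens | Green 


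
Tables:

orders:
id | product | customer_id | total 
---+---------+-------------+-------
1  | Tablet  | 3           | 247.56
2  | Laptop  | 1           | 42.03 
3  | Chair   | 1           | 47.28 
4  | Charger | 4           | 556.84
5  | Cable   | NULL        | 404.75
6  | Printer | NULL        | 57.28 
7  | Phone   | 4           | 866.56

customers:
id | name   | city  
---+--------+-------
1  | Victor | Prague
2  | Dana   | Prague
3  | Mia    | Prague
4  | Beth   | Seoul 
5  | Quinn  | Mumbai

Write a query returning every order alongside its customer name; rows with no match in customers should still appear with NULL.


LEFT JOIN keeps every row from orders (the left table); where customer_id has no match in customers, the customer columns become NULL. Walk through each order:
  - order 1 (Tablet): customer_id=3 -> matches Mia
  - order 2 (Laptop): customer_id=1 -> matches Victor
  - order 3 (Chair): customer_id=1 -> matches Victor
  - order 4 (Charger): customer_id=4 -> matches Beth
  - order 5 (Cable): customer_id=NULL, no match -> kept with NULL
  - order 6 (Printer): customer_id=NULL, no match -> kept with NULL
  - order 7 (Phone): customer_id=4 -> matches Beth
All 7 rows appear; 2 have NULL customer.

SQL:
SELECT a.product, b.name AS customer
FROM orders a
LEFT JOIN customers b ON a.customer_id = b.id

Result:
product | customer
--------+---------
Tablet  | Mia     
Laptop  | Victor  
Chair   | Victor  
Charger | Beth    
Cable   | NULL    
Printer | NULL    
Phone   | Beth    


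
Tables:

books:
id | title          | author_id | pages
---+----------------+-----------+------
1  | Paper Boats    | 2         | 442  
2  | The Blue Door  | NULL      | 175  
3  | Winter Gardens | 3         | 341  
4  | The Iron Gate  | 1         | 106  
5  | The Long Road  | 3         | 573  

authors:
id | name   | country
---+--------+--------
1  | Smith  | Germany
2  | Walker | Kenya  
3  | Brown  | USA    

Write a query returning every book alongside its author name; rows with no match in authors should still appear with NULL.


LEFT JOIN keeps every row from books (the left table); where author_id has no match in authors, the author columns become NULL. Walk through each book:
  - book 1 (Paper Boats): author_id=2 -> matches Walker
  - book 2 (The Blue Door): author_id=NULL, no match -> kept with NULL
  - book 3 (Winter Gardens): author_id=3 -> matches Brown
  - book 4 (The Iron Gate): author_id=1 -> matches Smith
  - book 5 (The Long Road): author_id=3 -> matches Brown
All 5 rows appear; 1 has NULL author.

SQL:
SELECT a.title, b.name AS author
FROM books a
LEFT JOIN authors b ON a.author_id = b.id

Result:
title          | author
---------------+-------
Paper Boats    | Walker
The Blue Door  | NULL  
Winter Gardens | Brown 
The Iron Gate  | Smith 
The Long Road  | Brown 


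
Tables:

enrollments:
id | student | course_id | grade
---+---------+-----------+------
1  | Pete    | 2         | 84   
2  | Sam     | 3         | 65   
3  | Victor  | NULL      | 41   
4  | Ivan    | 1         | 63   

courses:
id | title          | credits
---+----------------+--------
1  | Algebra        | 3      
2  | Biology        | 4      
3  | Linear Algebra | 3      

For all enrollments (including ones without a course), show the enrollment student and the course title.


LEFT JOIN keeps every row from enrollments (the left table); where course_id has no match in courses, the course columns become NULL. Walk through each enrollment:
  - enrollment 1 (Pete): course_id=2 -> matches Biology
  - enrollment 2 (Sam): course_id=3 -> matches Linear Algebra
  - enrollment 3 (Victor): course_id=NULL, no match -> kept with NULL
  - enrollment 4 (Ivan): course_id=1 -> matches Algebra
All 4 rows appear; 1 has NULL course.

SQL:
SELECT a.student, b.title AS course
FROM enrollments a
LEFT JOIN courses b ON a.course_id = b.id

Result:
student | course        
--------+---------------
Pete    | Biology       
Sam     | Linear Algebra
Victor  | NULL          
Ivan    | Algebra       


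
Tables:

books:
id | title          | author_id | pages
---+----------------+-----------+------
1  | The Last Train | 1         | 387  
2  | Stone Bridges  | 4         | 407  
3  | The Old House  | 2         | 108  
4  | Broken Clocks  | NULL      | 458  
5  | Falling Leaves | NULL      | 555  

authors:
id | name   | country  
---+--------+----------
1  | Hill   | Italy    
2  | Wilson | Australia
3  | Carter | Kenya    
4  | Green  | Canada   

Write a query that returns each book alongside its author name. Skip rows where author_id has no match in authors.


INNER JOIN keeps only books rows whose author_id matches an id in authors. Walk through each book:
  - book 1 (The Last Train): author_id=1 -> matches Hill
  - book 2 (Stone Bridges): author_id=4 -> matches Green
  - book 3 (The Old House): author_id=2 -> matches Wilson
  - book 4 (Broken Clocks): author_id=NULL, no match -> dropped
  - book 5 (Falling Leaves): author_id=NULL, no match -> dropped
So 2 of 5 rows are dropped.

SQL:
SELECT a.title, b.name AS author
FROM books a
INNER JOIN authors b ON a.author_id = b.id

Result:
title          | author
---------------+-------
The Last Train | Hill  
Stone Bridges  | Green 
The Old House  | Wilson


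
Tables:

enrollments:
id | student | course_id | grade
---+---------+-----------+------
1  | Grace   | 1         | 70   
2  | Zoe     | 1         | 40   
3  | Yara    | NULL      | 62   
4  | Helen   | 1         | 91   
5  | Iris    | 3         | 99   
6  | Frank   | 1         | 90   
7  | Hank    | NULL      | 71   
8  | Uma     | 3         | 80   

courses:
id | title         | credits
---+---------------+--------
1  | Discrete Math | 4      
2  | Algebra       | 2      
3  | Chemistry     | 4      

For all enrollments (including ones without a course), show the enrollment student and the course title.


LEFT JOIN keeps every row from enrollments (the left table); where course_id has no match in courses, the course columns become NULL. Walk through each enrollment:
  - enrollment 1 (Grace): course_id=1 -> matches Discrete Math
  - enrollment 2 (Zoe): course_id=1 -> matches Discrete Math
  - enrollment 3 (Yara): course_id=NULL, no match -> kept with NULL
  - enrollment 4 (Helen): course_id=1 -> matches Discrete Math
  - enrollment 5 (Iris): course_id=3 -> matches Chemistry
  - enrollment 6 (Frank): course_id=1 -> matches Discrete Math
  - enrollment 7 (Hank): course_id=NULL, no match -> kept with NULL
  - enrollment 8 (Uma): course_id=3 -> matches Chemistry
All 8 rows appear; 2 have NULL course.

SQL:
SELECT a.student, b.title AS course
FROM enrollments a
LEFT JOIN courses b ON a.course_id = b.id

Result:
student | course       
--------+--------------
Grace   | Discrete Math
Zoe     | Discrete Math
Yara    | NULL         
Helen   | Discrete Math
Iris    | Chemistry    
Frank   | Discrete Math
Hank    | NULL         
Uma     | Chemistry    
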